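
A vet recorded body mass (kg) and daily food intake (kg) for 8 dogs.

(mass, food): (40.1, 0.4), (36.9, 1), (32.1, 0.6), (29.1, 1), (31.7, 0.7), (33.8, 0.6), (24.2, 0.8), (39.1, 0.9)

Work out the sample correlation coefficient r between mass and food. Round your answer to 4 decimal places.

-0.2428

n = 8, Σx = 267, Σy = 6, Σx² = 9108.62, Σy² = 4.82, Σxy = 198.32
nΣxy − ΣxΣy = 1586.56 − 1602 = -15.44
nΣx² − (Σx)² = 72868.96 − 71289 = 1579.96; nΣy² − (Σy)² = 38.56 − 36 = 2.56
r = -15.44 / √(1579.96 × 2.56) = -15.44 / 63.5979 ≈ -0.2428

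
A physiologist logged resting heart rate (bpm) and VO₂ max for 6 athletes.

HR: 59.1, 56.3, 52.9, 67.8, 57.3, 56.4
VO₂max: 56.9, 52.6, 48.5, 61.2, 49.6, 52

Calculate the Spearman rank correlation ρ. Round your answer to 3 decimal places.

0.771

Rank HR: 5, 2, 1, 6, 4, 3
Rank VO₂max: 5, 4, 1, 6, 2, 3
d = rank(HR) − rank(VO₂max): 0, -2, 0, 0, 2, 0; Σd² = 8
ρ = 1 − 6Σd² / [n(n²−1)] = 1 − 6×8 / (6×35) = 1 − 48/210 ≈ 0.771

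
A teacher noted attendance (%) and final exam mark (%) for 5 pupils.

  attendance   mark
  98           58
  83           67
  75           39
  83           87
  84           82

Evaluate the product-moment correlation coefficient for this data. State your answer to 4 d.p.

n = 5, Σx = 423, Σy = 333, Σx² = 36063, Σy² = 23667, Σxy = 28279
nΣxy − ΣxΣy = 141395 − 140859 = 536
nΣx² − (Σx)² = 180315 − 178929 = 1386; nΣy² − (Σy)² = 118335 − 110889 = 7446
r = 536 / √(1386 × 7446) = 536 / 3212.5000 ≈ 0.1668

0.1668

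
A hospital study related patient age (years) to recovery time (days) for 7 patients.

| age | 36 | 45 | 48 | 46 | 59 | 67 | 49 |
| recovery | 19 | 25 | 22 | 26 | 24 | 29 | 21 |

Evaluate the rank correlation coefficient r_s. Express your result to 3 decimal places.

0.429

Rank age: 1, 2, 4, 3, 6, 7, 5
Rank recovery: 1, 5, 3, 6, 4, 7, 2
d = rank(age) − rank(recovery): 0, -3, 1, -3, 2, 0, 3; Σd² = 32
ρ = 1 − 6Σd² / [n(n²−1)] = 1 − 6×32 / (7×48) = 1 − 192/336 ≈ 0.429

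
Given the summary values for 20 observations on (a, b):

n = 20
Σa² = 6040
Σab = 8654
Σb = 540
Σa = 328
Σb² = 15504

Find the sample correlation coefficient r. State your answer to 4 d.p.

-0.2585

r = (nΣab − ΣaΣb) / √[(nΣa² − (Σa)²)(nΣb² − (Σb)²)]
Numerator: 20×8654 − 328×540 = -4040
Denominator: √[(120800 − 107584)(310080 − 291600)] = √[13216 × 18480] = 15627.9135
r = -4040 / 15627.9135 ≈ -0.2585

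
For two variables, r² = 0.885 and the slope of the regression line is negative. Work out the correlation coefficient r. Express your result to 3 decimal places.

|r| = √0.885 = 0.941
The association is negative, so r = −0.941.

-0.941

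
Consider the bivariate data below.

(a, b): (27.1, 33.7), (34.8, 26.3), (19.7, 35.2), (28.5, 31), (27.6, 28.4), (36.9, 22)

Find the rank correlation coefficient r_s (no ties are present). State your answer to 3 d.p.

-0.943

Rank a: 2, 5, 1, 4, 3, 6
Rank b: 5, 2, 6, 4, 3, 1
d = rank(a) − rank(b): -3, 3, -5, 0, 0, 5; Σd² = 68
ρ = 1 − 6Σd² / [n(n²−1)] = 1 − 6×68 / (6×35) = 1 − 408/210 ≈ -0.943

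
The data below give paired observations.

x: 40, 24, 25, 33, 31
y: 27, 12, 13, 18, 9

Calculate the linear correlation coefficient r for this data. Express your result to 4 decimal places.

n = 5, Σx = 153, Σy = 79, Σx² = 4851, Σy² = 1447, Σxy = 2566
nΣxy − ΣxΣy = 12830 − 12087 = 743
nΣx² − (Σx)² = 24255 − 23409 = 846; nΣy² − (Σy)² = 7235 − 6241 = 994
r = 743 / √(846 × 994) = 743 / 917.0191 ≈ 0.8102

0.8102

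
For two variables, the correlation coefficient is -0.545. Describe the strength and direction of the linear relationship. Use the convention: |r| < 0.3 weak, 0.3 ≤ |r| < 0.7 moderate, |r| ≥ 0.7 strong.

moderate negative

r = -0.545 < 0 so the relationship is negative.
|r| = 0.545, which falls in the moderate range.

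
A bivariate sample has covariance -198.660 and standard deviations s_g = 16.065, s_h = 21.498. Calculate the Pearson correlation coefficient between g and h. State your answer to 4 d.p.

-0.5752

r = Cov(g,h) / (s_g · s_h) = -198.660 / (16.065 × 21.498)
  = -198.660 / 345.3654 ≈ -0.5752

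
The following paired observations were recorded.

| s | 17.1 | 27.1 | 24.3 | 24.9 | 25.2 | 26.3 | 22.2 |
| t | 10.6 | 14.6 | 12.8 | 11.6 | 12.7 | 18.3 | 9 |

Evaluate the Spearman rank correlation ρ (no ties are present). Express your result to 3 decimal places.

Rank s: 1, 7, 3, 4, 5, 6, 2
Rank t: 2, 6, 5, 3, 4, 7, 1
d = rank(s) − rank(t): -1, 1, -2, 1, 1, -1, 1; Σd² = 10
ρ = 1 − 6Σd² / [n(n²−1)] = 1 − 6×10 / (7×48) = 1 − 60/336 ≈ 0.821

0.821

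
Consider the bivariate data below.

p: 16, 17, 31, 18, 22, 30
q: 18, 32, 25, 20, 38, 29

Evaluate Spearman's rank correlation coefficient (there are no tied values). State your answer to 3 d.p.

0.314

Rank p: 1, 2, 6, 3, 4, 5
Rank q: 1, 5, 3, 2, 6, 4
d = rank(p) − rank(q): 0, -3, 3, 1, -2, 1; Σd² = 24
ρ = 1 − 6Σd² / [n(n²−1)] = 1 − 6×24 / (6×35) = 1 − 144/210 ≈ 0.314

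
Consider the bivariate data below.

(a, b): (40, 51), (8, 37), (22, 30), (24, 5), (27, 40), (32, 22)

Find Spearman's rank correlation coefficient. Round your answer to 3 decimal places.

Rank a: 6, 1, 2, 3, 4, 5
Rank b: 6, 4, 3, 1, 5, 2
d = rank(a) − rank(b): 0, -3, -1, 2, -1, 3; Σd² = 24
ρ = 1 − 6Σd² / [n(n²−1)] = 1 − 6×24 / (6×35) = 1 − 144/210 ≈ 0.314

0.314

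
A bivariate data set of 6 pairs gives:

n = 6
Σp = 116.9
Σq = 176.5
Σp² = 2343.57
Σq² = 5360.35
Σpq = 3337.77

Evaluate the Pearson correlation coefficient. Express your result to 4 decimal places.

-0.9589

r = (nΣpq − ΣpΣq) / √[(nΣp² − (Σp)²)(nΣq² − (Σq)²)]
Numerator: 6×3337.77 − 116.9×176.5 = -606.23
Denominator: √[(14061.42 − 13665.61)(32162.1 − 31152.25)] = √[395.81 × 1009.85] = 632.2252
r = -606.23 / 632.2252 ≈ -0.9589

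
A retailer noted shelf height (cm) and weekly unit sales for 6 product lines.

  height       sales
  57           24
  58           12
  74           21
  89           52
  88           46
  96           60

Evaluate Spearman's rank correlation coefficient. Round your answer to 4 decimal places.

Rank height: 1, 2, 3, 5, 4, 6
Rank sales: 3, 1, 2, 5, 4, 6
d = rank(height) − rank(sales): -2, 1, 1, 0, 0, 0; Σd² = 6
ρ = 1 − 6Σd² / [n(n²−1)] = 1 − 6×6 / (6×35) = 1 − 36/210 ≈ 0.8286

0.8286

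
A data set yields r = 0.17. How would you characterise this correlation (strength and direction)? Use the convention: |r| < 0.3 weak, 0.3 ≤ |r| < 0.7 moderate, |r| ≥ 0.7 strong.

r = 0.17 > 0 so the relationship is positive.
|r| = 0.17, which falls in the weak range.

weak positive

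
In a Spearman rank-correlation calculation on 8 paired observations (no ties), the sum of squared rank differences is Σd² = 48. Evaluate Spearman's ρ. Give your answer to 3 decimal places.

0.429

ρ = 1 − 6Σd² / [n(n²−1)] = 1 − 6×48 / (8×63)
  = 1 − 288/504 = 1 − 0.5714 ≈ 0.429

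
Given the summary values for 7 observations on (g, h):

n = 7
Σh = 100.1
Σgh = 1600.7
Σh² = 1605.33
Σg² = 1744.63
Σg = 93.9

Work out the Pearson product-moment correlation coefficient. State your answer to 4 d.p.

0.8881

r = (nΣgh − ΣgΣh) / √[(nΣg² − (Σg)²)(nΣh² − (Σh)²)]
Numerator: 7×1600.7 − 93.9×100.1 = 1805.51
Denominator: √[(12212.41 − 8817.21)(11237.31 − 10020.01)] = √[3395.2 × 1217.3] = 2032.9724
r = 1805.51 / 2032.9724 ≈ 0.8881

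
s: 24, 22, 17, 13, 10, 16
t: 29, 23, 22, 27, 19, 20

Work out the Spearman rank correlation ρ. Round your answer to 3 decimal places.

Rank s: 6, 5, 4, 2, 1, 3
Rank t: 6, 4, 3, 5, 1, 2
d = rank(s) − rank(t): 0, 1, 1, -3, 0, 1; Σd² = 12
ρ = 1 − 6Σd² / [n(n²−1)] = 1 − 6×12 / (6×35) = 1 − 72/210 ≈ 0.657

0.657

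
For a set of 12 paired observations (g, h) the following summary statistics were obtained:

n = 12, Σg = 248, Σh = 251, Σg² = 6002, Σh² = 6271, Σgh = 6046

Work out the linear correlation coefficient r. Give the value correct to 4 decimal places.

0.9076

r = (nΣgh − ΣgΣh) / √[(nΣg² − (Σg)²)(nΣh² − (Σh)²)]
Numerator: 12×6046 − 248×251 = 10304
Denominator: √[(72024 − 61504)(75252 − 63001)] = √[10520 × 12251] = 11352.5557
r = 10304 / 11352.5557 ≈ 0.9076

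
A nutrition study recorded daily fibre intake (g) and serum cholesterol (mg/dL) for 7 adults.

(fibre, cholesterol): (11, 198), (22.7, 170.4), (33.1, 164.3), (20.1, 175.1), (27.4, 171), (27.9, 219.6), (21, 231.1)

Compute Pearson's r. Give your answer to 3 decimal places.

-0.289

n = 7, Σx = 163.2, Σy = 1329.5, Σx² = 4106.08, Σy² = 256767.03, Σxy = 30669.26
nΣxy − ΣxΣy = 214684.82 − 216974.4 = -2289.58
nΣx² − (Σx)² = 28742.56 − 26634.24 = 2108.32; nΣy² − (Σy)² = 1797369.21 − 1767570.25 = 29798.96
r = -2289.58 / √(2108.32 × 29798.96) = -2289.58 / 7926.2692 ≈ -0.289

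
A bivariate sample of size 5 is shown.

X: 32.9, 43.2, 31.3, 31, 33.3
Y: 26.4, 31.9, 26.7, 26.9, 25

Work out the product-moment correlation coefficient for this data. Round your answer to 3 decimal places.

0.895

n = 5, ΣX = 171.7, ΣY = 136.9, ΣX² = 5998.23, ΣY² = 3776.07, ΣXY = 4748.75
nΣXY − ΣXΣY = 23743.75 − 23505.73 = 238.02
nΣX² − (ΣX)² = 29991.15 − 29480.89 = 510.26; nΣY² − (ΣY)² = 18880.35 − 18741.61 = 138.74
r = 238.02 / √(510.26 × 138.74) = 238.02 / 266.0704 ≈ 0.895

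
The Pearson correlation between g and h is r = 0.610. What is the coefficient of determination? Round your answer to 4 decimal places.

0.3721

r² = (0.610)² = 0.3721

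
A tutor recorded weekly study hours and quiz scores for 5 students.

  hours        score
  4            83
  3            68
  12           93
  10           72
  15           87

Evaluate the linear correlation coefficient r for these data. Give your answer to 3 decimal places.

n = 5, Σx = 44, Σy = 403, Σx² = 494, Σy² = 32915, Σxy = 3677
nΣxy − ΣxΣy = 18385 − 17732 = 653
nΣx² − (Σx)² = 2470 − 1936 = 534; nΣy² − (Σy)² = 164575 − 162409 = 2166
r = 653 / √(534 × 2166) = 653 / 1075.4738 ≈ 0.607

0.607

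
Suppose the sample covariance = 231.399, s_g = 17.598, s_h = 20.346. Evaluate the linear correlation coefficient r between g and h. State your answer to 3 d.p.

0.646

r = Cov(g,h) / (s_g · s_h) = 231.399 / (17.598 × 20.346)
  = 231.399 / 358.0489 ≈ 0.646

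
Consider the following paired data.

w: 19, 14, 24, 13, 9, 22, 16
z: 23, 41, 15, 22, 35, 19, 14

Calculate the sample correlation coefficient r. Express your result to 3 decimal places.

n = 7, Σw = 117, Σz = 169, Σw² = 2123, Σz² = 4701, Σwz = 2614
nΣwz − ΣwΣz = 18298 − 19773 = -1475
nΣw² − (Σw)² = 14861 − 13689 = 1172; nΣz² − (Σz)² = 32907 − 28561 = 4346
r = -1475 / √(1172 × 4346) = -1475 / 2256.8810 ≈ -0.654

-0.654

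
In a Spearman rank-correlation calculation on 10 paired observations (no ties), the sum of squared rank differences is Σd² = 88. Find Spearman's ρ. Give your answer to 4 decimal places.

ρ = 1 − 6Σd² / [n(n²−1)] = 1 − 6×88 / (10×99)
  = 1 − 528/990 = 1 − 0.53333 ≈ 0.4667

0.4667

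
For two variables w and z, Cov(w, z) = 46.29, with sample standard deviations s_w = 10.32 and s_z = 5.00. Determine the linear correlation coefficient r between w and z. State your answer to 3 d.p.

0.897

r = Cov(w,z) / (s_w · s_z) = 46.29 / (10.32 × 5.00)
  = 46.29 / 51.6000 ≈ 0.897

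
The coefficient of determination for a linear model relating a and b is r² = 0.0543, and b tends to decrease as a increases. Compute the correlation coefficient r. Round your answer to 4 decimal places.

|r| = √0.0543 = 0.2330
The association is negative, so r = −0.2330.

-0.2330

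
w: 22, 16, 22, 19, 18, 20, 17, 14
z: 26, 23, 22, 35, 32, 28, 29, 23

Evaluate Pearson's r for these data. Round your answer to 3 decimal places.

0.076

n = 8, Σw = 148, Σz = 218, Σw² = 2794, Σz² = 6092, Σwz = 4040
nΣwz − ΣwΣz = 32320 − 32264 = 56
nΣw² − (Σw)² = 22352 − 21904 = 448; nΣz² − (Σz)² = 48736 − 47524 = 1212
r = 56 / √(448 × 1212) = 56 / 736.8691 ≈ 0.076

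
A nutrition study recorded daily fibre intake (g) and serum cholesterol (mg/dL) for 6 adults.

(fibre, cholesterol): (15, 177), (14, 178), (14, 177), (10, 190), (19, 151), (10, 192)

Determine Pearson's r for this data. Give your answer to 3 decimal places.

n = 6, Σx = 82, Σy = 1065, Σx² = 1178, Σy² = 190107, Σxy = 14314
nΣxy − ΣxΣy = 85884 − 87330 = -1446
nΣx² − (Σx)² = 7068 − 6724 = 344; nΣy² − (Σy)² = 1140642 − 1134225 = 6417
r = -1446 / √(344 × 6417) = -1446 / 1485.7483 ≈ -0.973

-0.973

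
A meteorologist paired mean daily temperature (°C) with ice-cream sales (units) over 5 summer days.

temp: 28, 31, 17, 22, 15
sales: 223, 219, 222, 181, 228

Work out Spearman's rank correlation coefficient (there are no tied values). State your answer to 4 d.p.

-0.5000

Rank temp: 4, 5, 2, 3, 1
Rank sales: 4, 2, 3, 1, 5
d = rank(temp) − rank(sales): 0, 3, -1, 2, -4; Σd² = 30
ρ = 1 − 6Σd² / [n(n²−1)] = 1 − 6×30 / (5×24) = 1 − 180/120 ≈ -0.5000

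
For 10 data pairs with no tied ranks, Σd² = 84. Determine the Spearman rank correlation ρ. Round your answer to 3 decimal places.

0.491

ρ = 1 − 6Σd² / [n(n²−1)] = 1 − 6×84 / (10×99)
  = 1 − 504/990 = 1 − 0.5091 ≈ 0.491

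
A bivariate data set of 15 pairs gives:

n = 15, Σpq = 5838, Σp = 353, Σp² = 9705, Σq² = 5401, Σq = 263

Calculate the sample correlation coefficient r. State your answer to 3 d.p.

r = (nΣpq − ΣpΣq) / √[(nΣp² − (Σp)²)(nΣq² − (Σq)²)]
Numerator: 15×5838 − 353×263 = -5269
Denominator: √[(145575 − 124609)(81015 − 69169)] = √[20966 × 11846] = 15759.5443
r = -5269 / 15759.5443 ≈ -0.334

-0.334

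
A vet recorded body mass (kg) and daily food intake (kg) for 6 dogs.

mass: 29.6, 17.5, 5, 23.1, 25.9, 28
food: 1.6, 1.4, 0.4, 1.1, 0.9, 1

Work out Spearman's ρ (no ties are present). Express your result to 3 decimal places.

Rank mass: 6, 2, 1, 3, 4, 5
Rank food: 6, 5, 1, 4, 2, 3
d = rank(mass) − rank(food): 0, -3, 0, -1, 2, 2; Σd² = 18
ρ = 1 − 6Σd² / [n(n²−1)] = 1 − 6×18 / (6×35) = 1 − 108/210 ≈ 0.486

0.486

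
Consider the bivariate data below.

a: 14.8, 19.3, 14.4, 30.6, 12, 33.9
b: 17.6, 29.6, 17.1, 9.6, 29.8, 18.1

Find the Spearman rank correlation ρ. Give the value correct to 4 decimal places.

Rank a: 3, 4, 2, 5, 1, 6
Rank b: 3, 5, 2, 1, 6, 4
d = rank(a) − rank(b): 0, -1, 0, 4, -5, 2; Σd² = 46
ρ = 1 − 6Σd² / [n(n²−1)] = 1 − 6×46 / (6×35) = 1 − 276/210 ≈ -0.3143

-0.3143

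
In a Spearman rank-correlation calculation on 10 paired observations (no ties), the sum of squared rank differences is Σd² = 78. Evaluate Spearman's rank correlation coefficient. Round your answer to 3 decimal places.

0.527

ρ = 1 − 6Σd² / [n(n²−1)] = 1 − 6×78 / (10×99)
  = 1 − 468/990 = 1 − 0.4727 ≈ 0.527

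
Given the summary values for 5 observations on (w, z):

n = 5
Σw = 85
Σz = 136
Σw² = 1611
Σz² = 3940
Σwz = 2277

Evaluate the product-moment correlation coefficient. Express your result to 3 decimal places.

-0.175

r = (nΣwz − ΣwΣz) / √[(nΣw² − (Σw)²)(nΣz² − (Σz)²)]
Numerator: 5×2277 − 85×136 = -175
Denominator: √[(8055 − 7225)(19700 − 18496)] = √[830 × 1204] = 999.6599
r = -175 / 999.6599 ≈ -0.175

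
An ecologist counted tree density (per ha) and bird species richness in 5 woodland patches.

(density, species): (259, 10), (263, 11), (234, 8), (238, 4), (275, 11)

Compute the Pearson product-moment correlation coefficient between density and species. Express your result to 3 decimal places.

n = 5, Σx = 1269, Σy = 44, Σx² = 323275, Σy² = 422, Σxy = 11332
nΣxy − ΣxΣy = 56660 − 55836 = 824
nΣx² − (Σx)² = 1616375 − 1610361 = 6014; nΣy² − (Σy)² = 2110 − 1936 = 174
r = 824 / √(6014 × 174) = 824 / 1022.9545 ≈ 0.806

0.806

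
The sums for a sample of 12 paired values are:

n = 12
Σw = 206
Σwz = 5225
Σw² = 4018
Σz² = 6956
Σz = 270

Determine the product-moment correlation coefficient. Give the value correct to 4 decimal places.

0.9057

r = (nΣwz − ΣwΣz) / √[(nΣw² − (Σw)²)(nΣz² − (Σz)²)]
Numerator: 12×5225 − 206×270 = 7080
Denominator: √[(48216 − 42436)(83472 − 72900)] = √[5780 × 10572] = 7817.0429
r = 7080 / 7817.0429 ≈ 0.9057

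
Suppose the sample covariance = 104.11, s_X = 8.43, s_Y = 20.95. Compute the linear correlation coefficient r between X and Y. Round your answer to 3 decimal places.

0.589

r = Cov(X,Y) / (s_X · s_Y) = 104.11 / (8.43 × 20.95)
  = 104.11 / 176.6085 ≈ 0.589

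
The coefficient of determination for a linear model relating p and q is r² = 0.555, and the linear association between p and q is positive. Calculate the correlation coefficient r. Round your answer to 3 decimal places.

|r| = √0.555 = 0.745
The association is positive, so r = 0.745.

0.745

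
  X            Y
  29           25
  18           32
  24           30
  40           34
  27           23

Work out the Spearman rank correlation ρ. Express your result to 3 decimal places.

0.100

Rank X: 4, 1, 2, 5, 3
Rank Y: 2, 4, 3, 5, 1
d = rank(X) − rank(Y): 2, -3, -1, 0, 2; Σd² = 18
ρ = 1 − 6Σd² / [n(n²−1)] = 1 − 6×18 / (5×24) = 1 − 108/120 ≈ 0.100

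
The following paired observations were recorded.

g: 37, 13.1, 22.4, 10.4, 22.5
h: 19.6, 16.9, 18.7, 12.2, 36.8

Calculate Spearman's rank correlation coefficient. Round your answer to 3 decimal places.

Rank g: 5, 2, 3, 1, 4
Rank h: 4, 2, 3, 1, 5
d = rank(g) − rank(h): 1, 0, 0, 0, -1; Σd² = 2
ρ = 1 − 6Σd² / [n(n²−1)] = 1 − 6×2 / (5×24) = 1 − 12/120 ≈ 0.900

0.900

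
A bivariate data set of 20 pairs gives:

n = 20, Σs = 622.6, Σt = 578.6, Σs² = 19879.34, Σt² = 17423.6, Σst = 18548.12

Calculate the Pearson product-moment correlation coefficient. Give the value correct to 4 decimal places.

r = (nΣst − ΣsΣt) / √[(nΣs² − (Σs)²)(nΣt² − (Σt)²)]
Numerator: 20×18548.12 − 622.6×578.6 = 10726.04
Denominator: √[(397586.8 − 387630.76)(348472 − 334777.96)] = √[9956.04 × 13694.04] = 11676.4040
r = 10726.04 / 11676.4040 ≈ 0.9186

0.9186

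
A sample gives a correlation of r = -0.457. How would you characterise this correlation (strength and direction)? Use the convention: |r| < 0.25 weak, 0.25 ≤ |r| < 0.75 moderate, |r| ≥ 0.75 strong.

r = -0.457 < 0 so the relationship is negative.
|r| = 0.457, which falls in the moderate range.

moderate negative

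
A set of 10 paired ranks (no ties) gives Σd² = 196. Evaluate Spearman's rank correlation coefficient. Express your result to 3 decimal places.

ρ = 1 − 6Σd² / [n(n²−1)] = 1 − 6×196 / (10×99)
  = 1 − 1176/990 = 1 − 1.1879 ≈ -0.188

-0.188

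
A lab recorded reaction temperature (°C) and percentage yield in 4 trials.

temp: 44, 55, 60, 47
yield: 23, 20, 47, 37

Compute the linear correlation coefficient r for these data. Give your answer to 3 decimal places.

n = 4, Σx = 206, Σy = 127, Σx² = 10770, Σy² = 4507, Σxy = 6671
nΣxy − ΣxΣy = 26684 − 26162 = 522
nΣx² − (Σx)² = 43080 − 42436 = 644; nΣy² − (Σy)² = 18028 − 16129 = 1899
r = 522 / √(644 × 1899) = 522 / 1105.8734 ≈ 0.472

0.472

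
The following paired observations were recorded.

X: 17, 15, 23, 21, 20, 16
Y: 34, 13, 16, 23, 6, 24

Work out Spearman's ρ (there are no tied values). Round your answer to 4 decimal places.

Rank X: 3, 1, 6, 5, 4, 2
Rank Y: 6, 2, 3, 4, 1, 5
d = rank(X) − rank(Y): -3, -1, 3, 1, 3, -3; Σd² = 38
ρ = 1 − 6Σd² / [n(n²−1)] = 1 − 6×38 / (6×35) = 1 − 228/210 ≈ -0.0857

-0.0857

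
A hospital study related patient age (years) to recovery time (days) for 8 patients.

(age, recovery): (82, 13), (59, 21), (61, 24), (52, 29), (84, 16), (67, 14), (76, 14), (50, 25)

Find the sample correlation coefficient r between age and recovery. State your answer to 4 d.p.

n = 8, Σx = 531, Σy = 156, Σx² = 36451, Σy² = 3300, Σxy = 9873
nΣxy − ΣxΣy = 78984 − 82836 = -3852
nΣx² − (Σx)² = 291608 − 281961 = 9647; nΣy² − (Σy)² = 26400 − 24336 = 2064
r = -3852 / √(9647 × 2064) = -3852 / 4462.2201 ≈ -0.8632

-0.8632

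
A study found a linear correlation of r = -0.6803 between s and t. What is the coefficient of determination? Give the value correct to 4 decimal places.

r² = (-0.6803)² = 0.4628

0.4628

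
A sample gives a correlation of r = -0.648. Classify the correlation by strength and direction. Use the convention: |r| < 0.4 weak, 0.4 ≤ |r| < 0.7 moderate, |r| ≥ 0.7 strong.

moderate negative

r = -0.648 < 0 so the relationship is negative.
|r| = 0.648, which falls in the moderate range.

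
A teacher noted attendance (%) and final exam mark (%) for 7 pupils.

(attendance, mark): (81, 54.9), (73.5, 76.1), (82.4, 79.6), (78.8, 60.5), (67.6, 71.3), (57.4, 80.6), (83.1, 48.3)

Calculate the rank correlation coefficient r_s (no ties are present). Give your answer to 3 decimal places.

-0.607

Rank attendance: 5, 3, 6, 4, 2, 1, 7
Rank mark: 2, 5, 6, 3, 4, 7, 1
d = rank(attendance) − rank(mark): 3, -2, 0, 1, -2, -6, 6; Σd² = 90
ρ = 1 − 6Σd² / [n(n²−1)] = 1 − 6×90 / (7×48) = 1 − 540/336 ≈ -0.607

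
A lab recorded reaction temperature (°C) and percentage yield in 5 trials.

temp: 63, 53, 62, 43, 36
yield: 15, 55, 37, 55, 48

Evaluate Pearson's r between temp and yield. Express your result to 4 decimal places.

-0.6900

n = 5, Σx = 257, Σy = 210, Σx² = 13767, Σy² = 9948, Σxy = 10247
nΣxy − ΣxΣy = 51235 − 53970 = -2735
nΣx² − (Σx)² = 68835 − 66049 = 2786; nΣy² − (Σy)² = 49740 − 44100 = 5640
r = -2735 / √(2786 × 5640) = -2735 / 3963.9677 ≈ -0.6900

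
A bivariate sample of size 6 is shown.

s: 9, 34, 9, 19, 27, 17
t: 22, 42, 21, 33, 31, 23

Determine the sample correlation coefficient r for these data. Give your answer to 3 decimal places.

0.916

n = 6, Σs = 115, Σt = 172, Σs² = 2697, Σt² = 5268, Σst = 3670
nΣst − ΣsΣt = 22020 − 19780 = 2240
nΣs² − (Σs)² = 16182 − 13225 = 2957; nΣt² − (Σt)² = 31608 − 29584 = 2024
r = 2240 / √(2957 × 2024) = 2240 / 2446.4194 ≈ 0.916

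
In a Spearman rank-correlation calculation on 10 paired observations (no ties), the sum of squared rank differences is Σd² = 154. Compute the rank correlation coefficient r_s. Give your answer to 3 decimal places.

0.067

ρ = 1 − 6Σd² / [n(n²−1)] = 1 − 6×154 / (10×99)
  = 1 − 924/990 = 1 − 0.9333 ≈ 0.067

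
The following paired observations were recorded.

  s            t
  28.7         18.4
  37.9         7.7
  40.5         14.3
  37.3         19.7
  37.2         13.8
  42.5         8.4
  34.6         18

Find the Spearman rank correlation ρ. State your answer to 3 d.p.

-0.571

Rank s: 1, 5, 6, 4, 3, 7, 2
Rank t: 6, 1, 4, 7, 3, 2, 5
d = rank(s) − rank(t): -5, 4, 2, -3, 0, 5, -3; Σd² = 88
ρ = 1 − 6Σd² / [n(n²−1)] = 1 − 6×88 / (7×48) = 1 − 528/336 ≈ -0.571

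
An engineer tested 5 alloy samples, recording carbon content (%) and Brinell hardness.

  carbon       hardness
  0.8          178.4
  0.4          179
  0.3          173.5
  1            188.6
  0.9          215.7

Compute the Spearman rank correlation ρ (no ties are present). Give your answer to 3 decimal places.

0.800

Rank carbon: 3, 2, 1, 5, 4
Rank hardness: 2, 3, 1, 4, 5
d = rank(carbon) − rank(hardness): 1, -1, 0, 1, -1; Σd² = 4
ρ = 1 − 6Σd² / [n(n²−1)] = 1 − 6×4 / (5×24) = 1 − 24/120 ≈ 0.800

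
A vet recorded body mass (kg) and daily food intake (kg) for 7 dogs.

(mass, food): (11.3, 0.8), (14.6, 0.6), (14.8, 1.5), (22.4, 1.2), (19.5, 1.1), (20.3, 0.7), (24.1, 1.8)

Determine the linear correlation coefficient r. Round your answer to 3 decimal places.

0.505

n = 7, Σx = 127, Σy = 7.7, Σx² = 2434.8, Σy² = 9.63, Σxy = 145.92
nΣxy − ΣxΣy = 1021.44 − 977.9 = 43.54
nΣx² − (Σx)² = 17043.6 − 16129 = 914.6; nΣy² − (Σy)² = 67.41 − 59.29 = 8.12
r = 43.54 / √(914.6 × 8.12) = 43.54 / 86.1774 ≈ 0.505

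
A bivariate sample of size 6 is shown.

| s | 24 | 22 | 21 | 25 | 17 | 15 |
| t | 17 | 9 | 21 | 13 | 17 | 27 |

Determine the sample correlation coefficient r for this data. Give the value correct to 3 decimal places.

-0.678

n = 6, Σs = 124, Σt = 104, Σs² = 2640, Σt² = 1998, Σst = 2066
nΣst − ΣsΣt = 12396 − 12896 = -500
nΣs² − (Σs)² = 15840 − 15376 = 464; nΣt² − (Σt)² = 11988 − 10816 = 1172
r = -500 / √(464 × 1172) = -500 / 737.4334 ≈ -0.678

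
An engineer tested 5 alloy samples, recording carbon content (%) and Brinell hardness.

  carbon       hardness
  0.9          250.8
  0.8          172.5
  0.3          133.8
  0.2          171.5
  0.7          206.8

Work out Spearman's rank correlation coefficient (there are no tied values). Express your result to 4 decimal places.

Rank carbon: 5, 4, 2, 1, 3
Rank hardness: 5, 3, 1, 2, 4
d = rank(carbon) − rank(hardness): 0, 1, 1, -1, -1; Σd² = 4
ρ = 1 − 6Σd² / [n(n²−1)] = 1 − 6×4 / (5×24) = 1 − 24/120 ≈ 0.8000

0.8000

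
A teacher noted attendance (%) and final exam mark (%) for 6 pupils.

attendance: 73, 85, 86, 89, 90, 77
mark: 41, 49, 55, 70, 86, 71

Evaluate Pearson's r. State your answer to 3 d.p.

n = 6, Σx = 500, Σy = 372, Σx² = 41900, Σy² = 24444, Σxy = 31325
nΣxy − ΣxΣy = 187950 − 186000 = 1950
nΣx² − (Σx)² = 251400 − 250000 = 1400; nΣy² − (Σy)² = 146664 − 138384 = 8280
r = 1950 / √(1400 × 8280) = 1950 / 3404.7026 ≈ 0.573

0.573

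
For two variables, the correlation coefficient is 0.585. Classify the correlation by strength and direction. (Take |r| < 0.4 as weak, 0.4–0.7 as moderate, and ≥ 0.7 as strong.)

r = 0.585 > 0 so the relationship is positive.
|r| = 0.585, which falls in the moderate range.

moderate positive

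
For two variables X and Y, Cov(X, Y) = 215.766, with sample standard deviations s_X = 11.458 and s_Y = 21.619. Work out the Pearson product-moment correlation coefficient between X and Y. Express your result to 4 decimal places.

0.8710

r = Cov(X,Y) / (s_X · s_Y) = 215.766 / (11.458 × 21.619)
  = 215.766 / 247.7105 ≈ 0.8710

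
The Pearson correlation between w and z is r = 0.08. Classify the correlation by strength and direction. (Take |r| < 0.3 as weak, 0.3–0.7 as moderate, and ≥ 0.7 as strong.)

weak positive

r = 0.08 > 0 so the relationship is positive.
|r| = 0.08, which falls in the weak range.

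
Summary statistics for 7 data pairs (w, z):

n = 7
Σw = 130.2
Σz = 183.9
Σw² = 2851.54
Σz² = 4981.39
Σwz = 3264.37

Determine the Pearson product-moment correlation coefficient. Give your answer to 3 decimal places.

r = (nΣwz − ΣwΣz) / √[(nΣw² − (Σw)²)(nΣz² − (Σz)²)]
Numerator: 7×3264.37 − 130.2×183.9 = -1093.19
Denominator: √[(19960.78 − 16952.04)(34869.73 − 33819.21)] = √[3008.74 × 1050.52] = 1777.8474
r = -1093.19 / 1777.8474 ≈ -0.615

-0.615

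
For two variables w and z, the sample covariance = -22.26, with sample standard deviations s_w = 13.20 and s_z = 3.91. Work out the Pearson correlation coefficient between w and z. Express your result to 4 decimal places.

-0.4313

r = Cov(w,z) / (s_w · s_z) = -22.26 / (13.20 × 3.91)
  = -22.26 / 51.6120 ≈ -0.4313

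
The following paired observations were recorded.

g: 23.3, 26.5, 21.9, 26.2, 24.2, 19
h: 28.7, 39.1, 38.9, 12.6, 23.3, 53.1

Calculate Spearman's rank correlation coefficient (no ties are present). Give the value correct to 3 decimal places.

Rank g: 3, 6, 2, 5, 4, 1
Rank h: 3, 5, 4, 1, 2, 6
d = rank(g) − rank(h): 0, 1, -2, 4, 2, -5; Σd² = 50
ρ = 1 − 6Σd² / [n(n²−1)] = 1 − 6×50 / (6×35) = 1 − 300/210 ≈ -0.429

-0.429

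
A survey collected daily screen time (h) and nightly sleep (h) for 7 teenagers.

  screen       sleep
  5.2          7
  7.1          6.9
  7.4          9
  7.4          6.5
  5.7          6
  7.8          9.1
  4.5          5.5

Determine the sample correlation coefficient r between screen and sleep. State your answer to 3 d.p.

n = 7, Σx = 45.1, Σy = 50, Σx² = 300.55, Σy² = 368.92, Σxy = 330.02
nΣxy − ΣxΣy = 2310.14 − 2255 = 55.14
nΣx² − (Σx)² = 2103.85 − 2034.01 = 69.84; nΣy² − (Σy)² = 2582.44 − 2500 = 82.44
r = 55.14 / √(69.84 × 82.44) = 55.14 / 75.8789 ≈ 0.727

0.727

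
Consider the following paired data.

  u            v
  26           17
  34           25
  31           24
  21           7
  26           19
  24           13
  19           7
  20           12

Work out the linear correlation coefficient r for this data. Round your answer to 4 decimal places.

n = 8, Σu = 201, Σv = 124, Σu² = 5247, Σv² = 2262, Σuv = 3362
nΣuv − ΣuΣv = 26896 − 24924 = 1972
nΣu² − (Σu)² = 41976 − 40401 = 1575; nΣv² − (Σv)² = 18096 − 15376 = 2720
r = 1972 / √(1575 × 2720) = 1972 / 2069.7826 ≈ 0.9528

0.9528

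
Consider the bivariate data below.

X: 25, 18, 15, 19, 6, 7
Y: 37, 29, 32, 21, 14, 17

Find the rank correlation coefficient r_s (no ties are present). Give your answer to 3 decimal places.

Rank X: 6, 4, 3, 5, 1, 2
Rank Y: 6, 4, 5, 3, 1, 2
d = rank(X) − rank(Y): 0, 0, -2, 2, 0, 0; Σd² = 8
ρ = 1 − 6Σd² / [n(n²−1)] = 1 − 6×8 / (6×35) = 1 − 48/210 ≈ 0.771

0.771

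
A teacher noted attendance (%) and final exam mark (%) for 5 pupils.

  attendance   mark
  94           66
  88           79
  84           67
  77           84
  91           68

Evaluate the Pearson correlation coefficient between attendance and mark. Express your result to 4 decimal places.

-0.7187

n = 5, Σx = 434, Σy = 364, Σx² = 37846, Σy² = 26766, Σxy = 31440
nΣxy − ΣxΣy = 157200 − 157976 = -776
nΣx² − (Σx)² = 189230 − 188356 = 874; nΣy² − (Σy)² = 133830 − 132496 = 1334
r = -776 / √(874 × 1334) = -776 / 1079.7759 ≈ -0.7187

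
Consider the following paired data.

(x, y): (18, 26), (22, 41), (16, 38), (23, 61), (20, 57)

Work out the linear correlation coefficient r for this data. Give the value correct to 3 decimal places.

n = 5, Σx = 99, Σy = 223, Σx² = 1993, Σy² = 10771, Σxy = 4521
nΣxy − ΣxΣy = 22605 − 22077 = 528
nΣx² − (Σx)² = 9965 − 9801 = 164; nΣy² − (Σy)² = 53855 − 49729 = 4126
r = 528 / √(164 × 4126) = 528 / 822.5959 ≈ 0.642

0.642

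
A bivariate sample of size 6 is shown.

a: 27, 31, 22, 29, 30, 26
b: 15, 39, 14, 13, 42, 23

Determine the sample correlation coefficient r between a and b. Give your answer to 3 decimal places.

n = 6, Σa = 165, Σb = 146, Σa² = 4591, Σb² = 4404, Σab = 4157
nΣab − ΣaΣb = 24942 − 24090 = 852
nΣa² − (Σa)² = 27546 − 27225 = 321; nΣb² − (Σb)² = 26424 − 21316 = 5108
r = 852 / √(321 × 5108) = 852 / 1280.4952 ≈ 0.665

0.665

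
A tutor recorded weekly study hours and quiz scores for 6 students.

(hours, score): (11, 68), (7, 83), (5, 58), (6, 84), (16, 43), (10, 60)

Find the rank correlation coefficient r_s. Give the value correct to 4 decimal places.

-0.3714

Rank hours: 5, 3, 1, 2, 6, 4
Rank score: 4, 5, 2, 6, 1, 3
d = rank(hours) − rank(score): 1, -2, -1, -4, 5, 1; Σd² = 48
ρ = 1 − 6Σd² / [n(n²−1)] = 1 − 6×48 / (6×35) = 1 − 288/210 ≈ -0.3714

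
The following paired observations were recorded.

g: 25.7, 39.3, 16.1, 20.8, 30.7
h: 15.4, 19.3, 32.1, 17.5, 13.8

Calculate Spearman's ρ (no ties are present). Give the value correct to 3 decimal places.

-0.400

Rank g: 3, 5, 1, 2, 4
Rank h: 2, 4, 5, 3, 1
d = rank(g) − rank(h): 1, 1, -4, -1, 3; Σd² = 28
ρ = 1 − 6Σd² / [n(n²−1)] = 1 − 6×28 / (5×24) = 1 − 168/120 ≈ -0.400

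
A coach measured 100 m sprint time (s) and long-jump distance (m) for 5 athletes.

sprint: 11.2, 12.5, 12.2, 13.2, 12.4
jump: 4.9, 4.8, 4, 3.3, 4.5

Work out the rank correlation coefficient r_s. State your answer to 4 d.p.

-0.6000

Rank sprint: 1, 4, 2, 5, 3
Rank jump: 5, 4, 2, 1, 3
d = rank(sprint) − rank(jump): -4, 0, 0, 4, 0; Σd² = 32
ρ = 1 − 6Σd² / [n(n²−1)] = 1 − 6×32 / (5×24) = 1 − 192/120 ≈ -0.6000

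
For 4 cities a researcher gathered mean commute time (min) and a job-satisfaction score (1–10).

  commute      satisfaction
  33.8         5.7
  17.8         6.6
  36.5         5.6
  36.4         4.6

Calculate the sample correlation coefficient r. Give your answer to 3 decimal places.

-0.833

n = 4, Σx = 124.5, Σy = 22.5, Σx² = 4116.49, Σy² = 128.57, Σxy = 681.98
nΣxy − ΣxΣy = 2727.92 − 2801.25 = -73.33
nΣx² − (Σx)² = 16465.96 − 15500.25 = 965.71; nΣy² − (Σy)² = 514.28 − 506.25 = 8.03
r = -73.33 / √(965.71 × 8.03) = -73.33 / 88.0605 ≈ -0.833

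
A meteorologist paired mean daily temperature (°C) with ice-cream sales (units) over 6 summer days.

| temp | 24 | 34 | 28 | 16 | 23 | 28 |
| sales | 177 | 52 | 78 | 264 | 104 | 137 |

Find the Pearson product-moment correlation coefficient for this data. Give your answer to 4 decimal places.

n = 6, Σx = 153, Σy = 812, Σx² = 4085, Σy² = 139398, Σxy = 18652
nΣxy − ΣxΣy = 111912 − 124236 = -12324
nΣx² − (Σx)² = 24510 − 23409 = 1101; nΣy² − (Σy)² = 836388 − 659344 = 177044
r = -12324 / √(1101 × 177044) = -12324 / 13961.5703 ≈ -0.8827

-0.8827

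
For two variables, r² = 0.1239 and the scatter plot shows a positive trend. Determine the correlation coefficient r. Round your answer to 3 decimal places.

|r| = √0.1239 = 0.352
The association is positive, so r = 0.352.

0.352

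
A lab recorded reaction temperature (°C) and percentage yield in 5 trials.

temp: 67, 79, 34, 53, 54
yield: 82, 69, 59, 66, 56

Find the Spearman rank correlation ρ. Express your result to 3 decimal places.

0.600

Rank temp: 4, 5, 1, 2, 3
Rank yield: 5, 4, 2, 3, 1
d = rank(temp) − rank(yield): -1, 1, -1, -1, 2; Σd² = 8
ρ = 1 − 6Σd² / [n(n²−1)] = 1 − 6×8 / (5×24) = 1 − 48/120 ≈ 0.600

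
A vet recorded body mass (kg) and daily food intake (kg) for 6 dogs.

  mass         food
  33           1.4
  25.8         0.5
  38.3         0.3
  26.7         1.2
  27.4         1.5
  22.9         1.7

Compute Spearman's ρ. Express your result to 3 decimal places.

-0.486

Rank mass: 5, 2, 6, 3, 4, 1
Rank food: 4, 2, 1, 3, 5, 6
d = rank(mass) − rank(food): 1, 0, 5, 0, -1, -5; Σd² = 52
ρ = 1 − 6Σd² / [n(n²−1)] = 1 − 6×52 / (6×35) = 1 − 312/210 ≈ -0.486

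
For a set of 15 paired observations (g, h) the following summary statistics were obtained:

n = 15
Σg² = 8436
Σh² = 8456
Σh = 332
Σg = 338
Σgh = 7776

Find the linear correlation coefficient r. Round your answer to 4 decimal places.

0.3095

r = (nΣgh − ΣgΣh) / √[(nΣg² − (Σg)²)(nΣh² − (Σh)²)]
Numerator: 15×7776 − 338×332 = 4424
Denominator: √[(126540 − 114244)(126840 − 110224)] = √[12296 × 16616] = 14293.7167
r = 4424 / 14293.7167 ≈ 0.3095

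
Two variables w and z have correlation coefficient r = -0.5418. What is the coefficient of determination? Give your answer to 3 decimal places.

0.294

r² = (-0.5418)² = 0.294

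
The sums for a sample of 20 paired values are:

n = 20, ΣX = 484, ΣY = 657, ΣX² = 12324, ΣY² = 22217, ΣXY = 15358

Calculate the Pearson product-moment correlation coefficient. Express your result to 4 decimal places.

r = (nΣXY − ΣXΣY) / √[(nΣX² − (ΣX)²)(nΣY² − (ΣY)²)]
Numerator: 20×15358 − 484×657 = -10828
Denominator: √[(246480 − 234256)(444340 − 431649)] = √[12224 × 12691] = 12455.3115
r = -10828 / 12455.3115 ≈ -0.8693

-0.8693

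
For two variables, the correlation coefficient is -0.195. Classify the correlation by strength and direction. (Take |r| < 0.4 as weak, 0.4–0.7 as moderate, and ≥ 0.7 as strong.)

weak negative

r = -0.195 < 0 so the relationship is negative.
|r| = 0.195, which falls in the weak range.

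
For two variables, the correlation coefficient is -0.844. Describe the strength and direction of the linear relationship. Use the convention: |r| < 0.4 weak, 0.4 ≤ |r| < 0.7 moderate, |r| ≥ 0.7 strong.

strong negative

r = -0.844 < 0 so the relationship is negative.
|r| = 0.844, which falls in the strong range.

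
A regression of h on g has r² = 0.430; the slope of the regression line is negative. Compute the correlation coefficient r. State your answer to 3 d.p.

-0.656

|r| = √0.430 = 0.656
The association is negative, so r = −0.656.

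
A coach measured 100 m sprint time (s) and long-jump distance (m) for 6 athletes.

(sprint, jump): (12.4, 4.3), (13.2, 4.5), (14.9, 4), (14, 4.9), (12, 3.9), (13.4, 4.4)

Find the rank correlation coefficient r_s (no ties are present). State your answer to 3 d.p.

0.371

Rank sprint: 2, 3, 6, 5, 1, 4
Rank jump: 3, 5, 2, 6, 1, 4
d = rank(sprint) − rank(jump): -1, -2, 4, -1, 0, 0; Σd² = 22
ρ = 1 − 6Σd² / [n(n²−1)] = 1 − 6×22 / (6×35) = 1 − 132/210 ≈ 0.371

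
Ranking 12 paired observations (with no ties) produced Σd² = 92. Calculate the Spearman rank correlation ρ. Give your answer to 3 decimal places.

0.678

ρ = 1 − 6Σd² / [n(n²−1)] = 1 − 6×92 / (12×143)
  = 1 − 552/1716 = 1 − 0.3217 ≈ 0.678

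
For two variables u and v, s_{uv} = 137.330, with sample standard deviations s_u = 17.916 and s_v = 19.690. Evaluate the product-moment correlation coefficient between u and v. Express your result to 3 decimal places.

r = Cov(u,v) / (s_u · s_v) = 137.330 / (17.916 × 19.690)
  = 137.330 / 352.7660 ≈ 0.389

0.389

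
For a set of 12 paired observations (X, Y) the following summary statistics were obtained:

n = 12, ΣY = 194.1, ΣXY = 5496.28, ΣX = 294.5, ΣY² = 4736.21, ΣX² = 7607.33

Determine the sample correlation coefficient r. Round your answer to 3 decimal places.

r = (nΣXY − ΣXΣY) / √[(nΣX² − (ΣX)²)(nΣY² − (ΣY)²)]
Numerator: 12×5496.28 − 294.5×194.1 = 8792.91
Denominator: √[(91287.96 − 86730.25)(56834.52 − 37674.81)] = √[4557.71 × 19159.71] = 9344.7526
r = 8792.91 / 9344.7526 ≈ 0.941

0.941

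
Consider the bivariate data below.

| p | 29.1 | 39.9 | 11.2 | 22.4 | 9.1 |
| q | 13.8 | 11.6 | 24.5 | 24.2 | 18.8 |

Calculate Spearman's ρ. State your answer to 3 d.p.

Rank p: 4, 5, 2, 3, 1
Rank q: 2, 1, 5, 4, 3
d = rank(p) − rank(q): 2, 4, -3, -1, -2; Σd² = 34
ρ = 1 − 6Σd² / [n(n²−1)] = 1 − 6×34 / (5×24) = 1 − 204/120 ≈ -0.700

-0.700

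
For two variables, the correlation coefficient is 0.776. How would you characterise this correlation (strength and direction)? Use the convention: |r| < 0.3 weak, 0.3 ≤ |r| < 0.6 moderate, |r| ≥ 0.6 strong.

strong positive

r = 0.776 > 0 so the relationship is positive.
|r| = 0.776, which falls in the strong range.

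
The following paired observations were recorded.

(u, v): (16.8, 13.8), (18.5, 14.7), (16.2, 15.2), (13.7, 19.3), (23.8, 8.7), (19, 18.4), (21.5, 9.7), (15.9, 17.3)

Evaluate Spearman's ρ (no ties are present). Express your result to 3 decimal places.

Rank u: 4, 5, 3, 1, 8, 6, 7, 2
Rank v: 3, 4, 5, 8, 1, 7, 2, 6
d = rank(u) − rank(v): 1, 1, -2, -7, 7, -1, 5, -4; Σd² = 146
ρ = 1 − 6Σd² / [n(n²−1)] = 1 − 6×146 / (8×63) = 1 − 876/504 ≈ -0.738

-0.738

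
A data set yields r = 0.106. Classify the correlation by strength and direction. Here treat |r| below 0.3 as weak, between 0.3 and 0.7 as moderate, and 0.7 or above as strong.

r = 0.106 > 0 so the relationship is positive.
|r| = 0.106, which falls in the weak range.

weak positive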